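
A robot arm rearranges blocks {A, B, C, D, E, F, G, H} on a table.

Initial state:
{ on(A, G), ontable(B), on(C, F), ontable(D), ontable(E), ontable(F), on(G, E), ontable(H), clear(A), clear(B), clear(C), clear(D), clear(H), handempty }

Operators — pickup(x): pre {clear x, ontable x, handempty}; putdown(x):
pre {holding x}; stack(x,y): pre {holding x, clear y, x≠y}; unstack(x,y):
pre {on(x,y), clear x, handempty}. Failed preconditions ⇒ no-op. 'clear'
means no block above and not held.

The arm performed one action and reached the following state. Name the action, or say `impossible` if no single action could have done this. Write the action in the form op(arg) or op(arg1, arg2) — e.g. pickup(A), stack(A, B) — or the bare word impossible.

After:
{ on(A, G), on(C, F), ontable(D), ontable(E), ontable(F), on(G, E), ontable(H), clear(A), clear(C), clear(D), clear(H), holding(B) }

pickup(B)

target: towers=[D; E/G/A; F/C; H] holding=B
     unstack(A, G) → towers=[B; D; E/G; F/C; H] holding=A
         pickup(H) → towers=[B; D; E/G/A; F/C] holding=H
         pickup(B) → towers=[D; E/G/A; F/C; H] holding=B  ← match
         pickup(D) → towers=[B; E/G/A; F/C; H] holding=D
     unstack(C, F) → towers=[B; D; E/G/A; F; H] holding=C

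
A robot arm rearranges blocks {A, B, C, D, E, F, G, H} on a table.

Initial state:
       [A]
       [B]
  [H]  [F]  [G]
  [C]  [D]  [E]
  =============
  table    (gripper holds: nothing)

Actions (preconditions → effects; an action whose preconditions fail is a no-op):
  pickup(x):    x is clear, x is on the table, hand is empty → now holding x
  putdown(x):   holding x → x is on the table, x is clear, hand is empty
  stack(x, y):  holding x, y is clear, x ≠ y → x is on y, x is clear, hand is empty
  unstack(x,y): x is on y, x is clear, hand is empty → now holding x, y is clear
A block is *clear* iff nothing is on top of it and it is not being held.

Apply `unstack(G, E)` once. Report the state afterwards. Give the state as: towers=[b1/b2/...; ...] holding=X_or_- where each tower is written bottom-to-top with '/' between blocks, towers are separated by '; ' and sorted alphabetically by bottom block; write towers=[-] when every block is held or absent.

towers=[C/H; D/F/B/A; E] holding=G

before: towers=[C/H; D/F/B/A; E/G] holding=-
pre[unstack(G, E)]: on(G,E) ok, clear(G) ok, handempty ok
all met → apply unstack(G, E)
after:  towers=[C/H; D/F/B/A; E] holding=G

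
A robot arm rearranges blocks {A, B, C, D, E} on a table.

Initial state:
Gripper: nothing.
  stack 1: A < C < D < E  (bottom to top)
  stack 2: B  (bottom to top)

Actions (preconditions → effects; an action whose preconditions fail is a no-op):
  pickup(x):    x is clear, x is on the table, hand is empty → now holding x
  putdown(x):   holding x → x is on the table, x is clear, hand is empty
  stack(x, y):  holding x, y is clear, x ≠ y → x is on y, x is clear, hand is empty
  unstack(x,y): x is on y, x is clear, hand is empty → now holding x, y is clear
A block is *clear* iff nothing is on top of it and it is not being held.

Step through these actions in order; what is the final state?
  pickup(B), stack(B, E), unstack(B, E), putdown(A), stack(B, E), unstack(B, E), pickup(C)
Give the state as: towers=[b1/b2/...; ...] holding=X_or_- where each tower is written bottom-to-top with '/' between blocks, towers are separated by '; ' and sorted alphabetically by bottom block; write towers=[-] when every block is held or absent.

towers=[A/C/D/E] holding=B

step 1 (pickup(B)): towers=[A/C/D/E] holding=B
step 2 (stack(B, E)): towers=[A/C/D/E/B] holding=-
step 3 (unstack(B, E)): towers=[A/C/D/E] holding=B
step 4 (putdown(A)) [no-op]: towers=[A/C/D/E] holding=B
step 5 (stack(B, E)): towers=[A/C/D/E/B] holding=-
step 6 (unstack(B, E)): towers=[A/C/D/E] holding=B
step 7 (pickup(C)) [no-op]: towers=[A/C/D/E] holding=B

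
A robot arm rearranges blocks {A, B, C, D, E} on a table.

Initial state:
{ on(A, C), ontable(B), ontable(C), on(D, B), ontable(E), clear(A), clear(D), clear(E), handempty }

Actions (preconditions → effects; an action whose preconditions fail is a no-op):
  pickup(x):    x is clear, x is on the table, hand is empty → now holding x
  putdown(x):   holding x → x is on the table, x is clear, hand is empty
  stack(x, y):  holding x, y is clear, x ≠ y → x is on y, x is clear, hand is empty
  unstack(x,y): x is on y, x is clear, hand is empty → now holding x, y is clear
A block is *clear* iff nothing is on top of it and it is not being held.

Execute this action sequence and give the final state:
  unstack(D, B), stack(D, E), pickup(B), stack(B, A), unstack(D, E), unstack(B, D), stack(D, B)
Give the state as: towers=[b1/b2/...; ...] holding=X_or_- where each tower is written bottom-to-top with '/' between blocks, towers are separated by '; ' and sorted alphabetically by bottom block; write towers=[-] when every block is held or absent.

towers=[C/A/B/D; E] holding=-

step 1 (unstack(D, B)): towers=[B; C/A; E] holding=D
step 2 (stack(D, E)): towers=[B; C/A; E/D] holding=-
step 3 (pickup(B)): towers=[C/A; E/D] holding=B
step 4 (stack(B, A)): towers=[C/A/B; E/D] holding=-
step 5 (unstack(D, E)): towers=[C/A/B; E] holding=D
step 6 (unstack(B, D)) [no-op]: towers=[C/A/B; E] holding=D
step 7 (stack(D, B)): towers=[C/A/B/D; E] holding=-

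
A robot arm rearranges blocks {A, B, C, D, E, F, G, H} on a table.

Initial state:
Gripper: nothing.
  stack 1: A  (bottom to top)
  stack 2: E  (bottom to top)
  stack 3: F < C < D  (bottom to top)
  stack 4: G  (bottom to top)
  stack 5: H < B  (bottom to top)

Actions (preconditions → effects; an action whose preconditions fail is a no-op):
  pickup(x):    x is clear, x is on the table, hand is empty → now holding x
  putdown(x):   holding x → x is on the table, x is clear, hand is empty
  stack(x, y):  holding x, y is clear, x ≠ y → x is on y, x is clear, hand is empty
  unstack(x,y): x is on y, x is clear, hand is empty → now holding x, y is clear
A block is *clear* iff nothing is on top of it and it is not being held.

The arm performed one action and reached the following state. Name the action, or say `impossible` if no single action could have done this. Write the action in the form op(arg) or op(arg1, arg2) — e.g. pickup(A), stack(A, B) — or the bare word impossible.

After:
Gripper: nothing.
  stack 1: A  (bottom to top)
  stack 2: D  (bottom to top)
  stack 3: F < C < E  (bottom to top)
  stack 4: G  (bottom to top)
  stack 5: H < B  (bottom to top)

target: towers=[A; D; F/C/E; G; H/B] holding=-
         pickup(G) → towers=[A; E; F/C/D; H/B] holding=G
         pickup(A) → towers=[E; F/C/D; G; H/B] holding=A
         pickup(E) → towers=[A; F/C/D; G; H/B] holding=E
     unstack(B, H) → towers=[A; E; F/C/D; G; H] holding=B
     unstack(D, C) → towers=[A; E; F/C; G; H/B] holding=D
none of the 5 applicable actions match → impossible

impossible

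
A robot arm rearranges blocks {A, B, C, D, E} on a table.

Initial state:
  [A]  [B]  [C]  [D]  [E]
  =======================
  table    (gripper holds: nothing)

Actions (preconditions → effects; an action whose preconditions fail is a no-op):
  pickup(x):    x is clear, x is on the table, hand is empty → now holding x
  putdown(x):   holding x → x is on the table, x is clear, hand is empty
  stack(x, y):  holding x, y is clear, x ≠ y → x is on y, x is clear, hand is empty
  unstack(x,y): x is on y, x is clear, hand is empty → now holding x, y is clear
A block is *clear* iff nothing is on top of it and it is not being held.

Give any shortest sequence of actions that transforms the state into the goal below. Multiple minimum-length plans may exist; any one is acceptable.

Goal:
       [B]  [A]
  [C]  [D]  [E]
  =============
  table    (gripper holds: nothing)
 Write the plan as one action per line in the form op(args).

pickup(B)
stack(B, D)
pickup(A)
stack(A, E)

step 1 (pickup(B)): towers=[A; C; D; E] holding=B
step 2 (stack(B, D)): towers=[A; C; D/B; E] holding=-
step 3 (pickup(A)): towers=[C; D/B; E] holding=A
step 4 (stack(A, E)): towers=[C; D/B; E/A] holding=-
goal check: towers=[C; D/B; E/A] holding=- — reached (length 4, optimal by BFS)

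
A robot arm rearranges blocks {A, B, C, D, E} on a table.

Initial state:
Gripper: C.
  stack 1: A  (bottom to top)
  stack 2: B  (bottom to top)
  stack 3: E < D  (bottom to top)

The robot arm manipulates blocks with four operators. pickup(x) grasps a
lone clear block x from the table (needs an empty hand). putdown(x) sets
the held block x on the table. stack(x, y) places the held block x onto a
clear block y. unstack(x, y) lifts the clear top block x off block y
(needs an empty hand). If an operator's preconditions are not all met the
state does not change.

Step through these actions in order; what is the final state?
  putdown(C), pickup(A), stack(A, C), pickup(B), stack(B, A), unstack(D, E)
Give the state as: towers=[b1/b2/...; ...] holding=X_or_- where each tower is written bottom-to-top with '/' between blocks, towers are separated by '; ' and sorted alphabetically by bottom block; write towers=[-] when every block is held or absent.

step 1 (putdown(C)): towers=[A; B; C; E/D] holding=-
step 2 (pickup(A)): towers=[B; C; E/D] holding=A
step 3 (stack(A, C)): towers=[B; C/A; E/D] holding=-
step 4 (pickup(B)): towers=[C/A; E/D] holding=B
step 5 (stack(B, A)): towers=[C/A/B; E/D] holding=-
step 6 (unstack(D, E)): towers=[C/A/B; E] holding=D

towers=[C/A/B; E] holding=D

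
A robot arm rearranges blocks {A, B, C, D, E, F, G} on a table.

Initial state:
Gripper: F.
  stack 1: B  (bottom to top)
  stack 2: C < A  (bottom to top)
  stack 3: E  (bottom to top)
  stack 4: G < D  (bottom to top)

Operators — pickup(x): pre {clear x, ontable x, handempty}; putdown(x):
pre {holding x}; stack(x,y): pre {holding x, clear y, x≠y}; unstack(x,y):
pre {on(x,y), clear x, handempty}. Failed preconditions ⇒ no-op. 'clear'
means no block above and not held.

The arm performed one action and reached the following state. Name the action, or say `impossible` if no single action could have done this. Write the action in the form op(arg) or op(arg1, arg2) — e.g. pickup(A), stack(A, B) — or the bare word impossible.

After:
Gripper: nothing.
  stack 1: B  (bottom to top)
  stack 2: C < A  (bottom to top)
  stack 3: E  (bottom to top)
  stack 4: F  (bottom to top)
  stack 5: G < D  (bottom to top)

target: towers=[B; C/A; E; F; G/D] holding=-
        putdown(F) → towers=[B; C/A; E; F; G/D] holding=-  ← match
       stack(F, B) → towers=[B/F; C/A; E; G/D] holding=-
       stack(F, D) → towers=[B; C/A; E; G/D/F] holding=-
       stack(F, A) → towers=[B; C/A/F; E; G/D] holding=-
       stack(F, E) → towers=[B; C/A; E/F; G/D] holding=-

putdown(F)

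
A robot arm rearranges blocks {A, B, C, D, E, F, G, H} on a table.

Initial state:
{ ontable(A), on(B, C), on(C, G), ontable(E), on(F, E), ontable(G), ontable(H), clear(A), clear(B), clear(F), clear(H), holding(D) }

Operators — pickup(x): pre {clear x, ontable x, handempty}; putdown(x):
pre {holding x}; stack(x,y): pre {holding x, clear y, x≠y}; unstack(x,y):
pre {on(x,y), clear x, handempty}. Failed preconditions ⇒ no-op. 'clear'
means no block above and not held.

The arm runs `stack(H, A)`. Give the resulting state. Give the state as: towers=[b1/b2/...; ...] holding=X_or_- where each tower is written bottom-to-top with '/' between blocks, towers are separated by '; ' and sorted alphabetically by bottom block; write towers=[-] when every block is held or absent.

before: towers=[A; E/F; G/C/B; H] holding=D
pre[stack(H, A)]: holding(H) no, clear(A) yes, H≠A yes
holding(H) unmet → stack(H, A) is a no-op
after:  towers=[A; E/F; G/C/B; H] holding=D

towers=[A; E/F; G/C/B; H] holding=D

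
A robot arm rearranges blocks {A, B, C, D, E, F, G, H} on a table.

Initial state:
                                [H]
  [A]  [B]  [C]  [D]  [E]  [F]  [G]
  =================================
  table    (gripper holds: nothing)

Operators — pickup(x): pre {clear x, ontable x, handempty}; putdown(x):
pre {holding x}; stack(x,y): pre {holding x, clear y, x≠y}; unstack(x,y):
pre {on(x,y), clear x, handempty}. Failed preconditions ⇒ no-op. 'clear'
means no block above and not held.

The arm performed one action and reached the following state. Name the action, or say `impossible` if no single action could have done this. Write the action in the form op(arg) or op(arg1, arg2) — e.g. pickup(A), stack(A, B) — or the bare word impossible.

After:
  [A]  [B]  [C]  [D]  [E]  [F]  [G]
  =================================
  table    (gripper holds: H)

target: towers=[A; B; C; D; E; F; G] holding=H
         pickup(A) → towers=[B; C; D; E; F; G/H] holding=A
         pickup(E) → towers=[A; B; C; D; F; G/H] holding=E
     unstack(H, G) → towers=[A; B; C; D; E; F; G] holding=H  ← match
         pickup(B) → towers=[A; C; D; E; F; G/H] holding=B
         pickup(F) → towers=[A; B; C; D; E; G/H] holding=F
         pickup(D) → towers=[A; B; C; E; F; G/H] holding=D
         pickup(C) → towers=[A; B; D; E; F; G/H] holding=C

unstack(H, G)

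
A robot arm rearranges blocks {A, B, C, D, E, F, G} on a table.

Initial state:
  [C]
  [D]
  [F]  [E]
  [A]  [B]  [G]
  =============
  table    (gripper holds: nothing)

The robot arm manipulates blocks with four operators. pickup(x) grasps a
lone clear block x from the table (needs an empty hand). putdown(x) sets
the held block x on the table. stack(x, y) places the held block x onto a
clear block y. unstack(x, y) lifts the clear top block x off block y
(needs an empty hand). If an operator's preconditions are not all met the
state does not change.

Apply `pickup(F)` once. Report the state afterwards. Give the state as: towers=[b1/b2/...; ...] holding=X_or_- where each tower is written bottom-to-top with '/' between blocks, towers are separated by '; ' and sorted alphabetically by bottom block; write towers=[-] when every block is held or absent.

before: towers=[A/F/D/C; B/E; G] holding=-
pre[pickup(F)]: clear(F) ✗, ontable(F) ✗, handempty ✓
clear(F), ontable(F) unmet → pickup(F) is a no-op
after:  towers=[A/F/D/C; B/E; G] holding=-

towers=[A/F/D/C; B/E; G] holding=-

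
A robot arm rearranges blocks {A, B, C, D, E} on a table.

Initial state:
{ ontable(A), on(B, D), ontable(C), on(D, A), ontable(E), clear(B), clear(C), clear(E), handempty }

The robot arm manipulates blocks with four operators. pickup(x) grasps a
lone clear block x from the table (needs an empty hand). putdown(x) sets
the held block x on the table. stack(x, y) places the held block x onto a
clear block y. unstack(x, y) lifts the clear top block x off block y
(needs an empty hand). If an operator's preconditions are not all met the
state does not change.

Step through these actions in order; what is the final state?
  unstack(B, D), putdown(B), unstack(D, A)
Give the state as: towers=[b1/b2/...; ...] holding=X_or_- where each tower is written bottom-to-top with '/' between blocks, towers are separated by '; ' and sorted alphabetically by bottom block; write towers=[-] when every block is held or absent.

step 1 (unstack(B, D)): towers=[A/D; C; E] holding=B
step 2 (putdown(B)): towers=[A/D; B; C; E] holding=-
step 3 (unstack(D, A)): towers=[A; B; C; E] holding=D

towers=[A; B; C; E] holding=D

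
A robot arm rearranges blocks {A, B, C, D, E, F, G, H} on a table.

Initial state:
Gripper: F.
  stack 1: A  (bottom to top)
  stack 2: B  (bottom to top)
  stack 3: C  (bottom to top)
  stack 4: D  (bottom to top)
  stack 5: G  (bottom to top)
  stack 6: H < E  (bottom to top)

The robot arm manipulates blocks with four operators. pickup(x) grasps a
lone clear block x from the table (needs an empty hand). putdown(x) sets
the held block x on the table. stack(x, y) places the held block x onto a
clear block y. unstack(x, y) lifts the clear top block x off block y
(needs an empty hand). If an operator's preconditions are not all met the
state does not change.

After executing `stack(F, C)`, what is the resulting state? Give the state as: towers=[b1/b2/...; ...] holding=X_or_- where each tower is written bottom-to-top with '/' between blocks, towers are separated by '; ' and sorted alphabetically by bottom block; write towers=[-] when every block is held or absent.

towers=[A; B; C/F; D; G; H/E] holding=-

before: towers=[A; B; C; D; G; H/E] holding=F
pre[stack(F, C)]: holding(F) ok, clear(C) ok, F≠C ok
all met → apply stack(F, C)
after:  towers=[A; B; C/F; D; G; H/E] holding=-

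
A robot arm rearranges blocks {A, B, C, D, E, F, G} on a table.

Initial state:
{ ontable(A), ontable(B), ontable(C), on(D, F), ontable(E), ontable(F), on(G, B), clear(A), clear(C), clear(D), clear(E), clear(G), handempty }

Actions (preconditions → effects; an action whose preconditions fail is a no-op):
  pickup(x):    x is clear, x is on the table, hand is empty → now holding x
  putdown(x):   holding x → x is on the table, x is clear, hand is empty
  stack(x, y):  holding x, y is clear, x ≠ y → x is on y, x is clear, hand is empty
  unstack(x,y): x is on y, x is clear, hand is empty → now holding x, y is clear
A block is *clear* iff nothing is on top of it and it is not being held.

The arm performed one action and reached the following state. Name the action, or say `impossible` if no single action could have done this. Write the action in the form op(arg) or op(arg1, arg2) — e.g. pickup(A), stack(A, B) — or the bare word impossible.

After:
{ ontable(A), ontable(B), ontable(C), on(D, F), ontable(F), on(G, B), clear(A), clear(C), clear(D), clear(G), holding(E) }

pickup(E)

target: towers=[A; B/G; C; F/D] holding=E
     unstack(G, B) → towers=[A; B; C; E; F/D] holding=G
     unstack(D, F) → towers=[A; B/G; C; E; F] holding=D
         pickup(A) → towers=[B/G; C; E; F/D] holding=A
         pickup(E) → towers=[A; B/G; C; F/D] holding=E  ← match
         pickup(C) → towers=[A; B/G; E; F/D] holding=C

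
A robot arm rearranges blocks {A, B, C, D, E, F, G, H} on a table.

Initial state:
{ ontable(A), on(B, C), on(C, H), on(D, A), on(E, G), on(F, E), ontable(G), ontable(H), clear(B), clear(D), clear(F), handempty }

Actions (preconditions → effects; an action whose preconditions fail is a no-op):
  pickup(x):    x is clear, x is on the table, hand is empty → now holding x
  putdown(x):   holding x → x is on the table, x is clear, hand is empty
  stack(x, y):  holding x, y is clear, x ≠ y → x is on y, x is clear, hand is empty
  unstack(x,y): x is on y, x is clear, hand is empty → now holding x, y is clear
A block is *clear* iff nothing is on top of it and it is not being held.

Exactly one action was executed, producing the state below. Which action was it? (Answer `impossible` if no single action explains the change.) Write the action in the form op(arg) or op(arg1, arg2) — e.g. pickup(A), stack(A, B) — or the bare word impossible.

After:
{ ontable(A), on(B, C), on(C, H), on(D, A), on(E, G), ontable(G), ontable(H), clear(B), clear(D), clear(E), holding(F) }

target: towers=[A/D; G/E; H/C/B] holding=F
     unstack(B, C) → towers=[A/D; G/E/F; H/C] holding=B
     unstack(F, E) → towers=[A/D; G/E; H/C/B] holding=F  ← match
     unstack(D, A) → towers=[A; G/E/F; H/C/B] holding=D

unstack(F, E)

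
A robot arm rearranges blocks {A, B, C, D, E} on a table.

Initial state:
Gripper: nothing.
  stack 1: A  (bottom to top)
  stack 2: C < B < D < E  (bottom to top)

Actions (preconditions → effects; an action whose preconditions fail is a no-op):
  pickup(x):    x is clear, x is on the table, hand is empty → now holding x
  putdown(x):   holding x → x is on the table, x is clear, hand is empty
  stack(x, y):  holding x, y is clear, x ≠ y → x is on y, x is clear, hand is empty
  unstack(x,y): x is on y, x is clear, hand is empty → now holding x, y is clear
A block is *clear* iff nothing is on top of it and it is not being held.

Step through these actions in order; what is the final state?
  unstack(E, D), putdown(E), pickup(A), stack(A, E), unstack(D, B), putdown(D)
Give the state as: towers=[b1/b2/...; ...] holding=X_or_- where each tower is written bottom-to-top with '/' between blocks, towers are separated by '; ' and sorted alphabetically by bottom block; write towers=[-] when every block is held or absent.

step 1 (unstack(E, D)): towers=[A; C/B/D] holding=E
step 2 (putdown(E)): towers=[A; C/B/D; E] holding=-
step 3 (pickup(A)): towers=[C/B/D; E] holding=A
step 4 (stack(A, E)): towers=[C/B/D; E/A] holding=-
step 5 (unstack(D, B)): towers=[C/B; E/A] holding=D
step 6 (putdown(D)): towers=[C/B; D; E/A] holding=-

towers=[C/B; D; E/A] holding=-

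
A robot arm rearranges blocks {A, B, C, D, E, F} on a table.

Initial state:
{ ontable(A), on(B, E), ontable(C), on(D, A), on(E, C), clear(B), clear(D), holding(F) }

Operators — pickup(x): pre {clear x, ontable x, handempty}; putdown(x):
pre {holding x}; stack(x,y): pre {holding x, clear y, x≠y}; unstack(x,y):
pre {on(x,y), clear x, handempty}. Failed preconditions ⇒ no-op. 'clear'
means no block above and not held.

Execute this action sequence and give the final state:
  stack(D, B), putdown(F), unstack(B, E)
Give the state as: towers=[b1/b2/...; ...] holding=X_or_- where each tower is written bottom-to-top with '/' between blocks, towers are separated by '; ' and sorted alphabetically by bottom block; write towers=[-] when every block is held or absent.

towers=[A/D; C/E; F] holding=B

step 1 (stack(D, B)) [no-op]: towers=[A/D; C/E/B] holding=F
step 2 (putdown(F)): towers=[A/D; C/E/B; F] holding=-
step 3 (unstack(B, E)): towers=[A/D; C/E; F] holding=B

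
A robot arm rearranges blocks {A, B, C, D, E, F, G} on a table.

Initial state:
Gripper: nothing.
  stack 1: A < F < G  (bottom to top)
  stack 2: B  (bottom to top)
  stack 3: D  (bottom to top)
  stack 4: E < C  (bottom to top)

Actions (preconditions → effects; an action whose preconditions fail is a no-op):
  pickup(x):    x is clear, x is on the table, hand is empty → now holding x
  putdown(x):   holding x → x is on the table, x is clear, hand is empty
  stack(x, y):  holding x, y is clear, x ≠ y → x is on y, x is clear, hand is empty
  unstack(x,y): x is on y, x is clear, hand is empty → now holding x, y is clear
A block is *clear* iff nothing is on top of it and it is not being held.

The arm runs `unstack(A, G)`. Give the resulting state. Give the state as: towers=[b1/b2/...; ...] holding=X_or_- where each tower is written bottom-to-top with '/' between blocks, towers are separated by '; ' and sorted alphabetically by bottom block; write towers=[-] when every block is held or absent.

towers=[A/F/G; B; D; E/C] holding=-

before: towers=[A/F/G; B; D; E/C] holding=-
pre[unstack(A, G)]: on(A,G) ✗, clear(A) ✗, handempty ✓
on(A,G), clear(A) unmet → unstack(A, G) is a no-op
after:  towers=[A/F/G; B; D; E/C] holding=-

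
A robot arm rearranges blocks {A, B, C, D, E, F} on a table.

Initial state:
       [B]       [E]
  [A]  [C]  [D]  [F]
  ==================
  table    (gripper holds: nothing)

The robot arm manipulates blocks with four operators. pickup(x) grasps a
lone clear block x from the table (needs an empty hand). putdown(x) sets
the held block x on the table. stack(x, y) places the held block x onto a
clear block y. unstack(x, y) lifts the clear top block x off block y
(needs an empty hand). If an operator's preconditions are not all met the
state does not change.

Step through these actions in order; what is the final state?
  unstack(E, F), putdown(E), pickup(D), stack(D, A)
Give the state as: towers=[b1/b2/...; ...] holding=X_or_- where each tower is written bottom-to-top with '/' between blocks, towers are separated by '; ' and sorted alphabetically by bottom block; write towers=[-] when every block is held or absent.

step 1 (unstack(E, F)): towers=[A; C/B; D; F] holding=E
step 2 (putdown(E)): towers=[A; C/B; D; E; F] holding=-
step 3 (pickup(D)): towers=[A; C/B; E; F] holding=D
step 4 (stack(D, A)): towers=[A/D; C/B; E; F] holding=-

towers=[A/D; C/B; E; F] holding=-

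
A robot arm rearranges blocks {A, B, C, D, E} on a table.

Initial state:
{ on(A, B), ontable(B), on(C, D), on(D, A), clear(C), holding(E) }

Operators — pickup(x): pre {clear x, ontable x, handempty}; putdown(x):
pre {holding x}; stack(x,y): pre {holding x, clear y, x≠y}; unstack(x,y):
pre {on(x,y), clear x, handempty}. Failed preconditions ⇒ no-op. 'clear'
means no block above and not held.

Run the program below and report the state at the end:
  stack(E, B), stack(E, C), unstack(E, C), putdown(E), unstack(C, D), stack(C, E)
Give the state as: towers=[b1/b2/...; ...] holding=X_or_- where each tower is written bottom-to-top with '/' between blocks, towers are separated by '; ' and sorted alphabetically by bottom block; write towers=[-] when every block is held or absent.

towers=[B/A/D; E/C] holding=-

step 1 (stack(E, B)) [no-op]: towers=[B/A/D/C] holding=E
step 2 (stack(E, C)): towers=[B/A/D/C/E] holding=-
step 3 (unstack(E, C)): towers=[B/A/D/C] holding=E
step 4 (putdown(E)): towers=[B/A/D/C; E] holding=-
step 5 (unstack(C, D)): towers=[B/A/D; E] holding=C
step 6 (stack(C, E)): towers=[B/A/D; E/C] holding=-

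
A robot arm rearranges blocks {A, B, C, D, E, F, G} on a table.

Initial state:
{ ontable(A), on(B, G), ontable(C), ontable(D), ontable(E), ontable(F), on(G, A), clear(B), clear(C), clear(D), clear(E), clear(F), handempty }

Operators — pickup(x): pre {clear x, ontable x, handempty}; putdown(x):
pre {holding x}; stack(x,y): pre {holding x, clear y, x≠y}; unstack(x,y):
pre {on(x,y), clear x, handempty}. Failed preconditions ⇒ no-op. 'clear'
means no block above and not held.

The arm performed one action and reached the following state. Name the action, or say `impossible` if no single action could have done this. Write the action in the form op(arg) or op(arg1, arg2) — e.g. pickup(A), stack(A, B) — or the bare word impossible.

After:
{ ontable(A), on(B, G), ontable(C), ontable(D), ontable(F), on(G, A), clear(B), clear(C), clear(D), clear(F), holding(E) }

target: towers=[A/G/B; C; D; F] holding=E
     unstack(B, G) → towers=[A/G; C; D; E; F] holding=B
         pickup(F) → towers=[A/G/B; C; D; E] holding=F
         pickup(D) → towers=[A/G/B; C; E; F] holding=D
         pickup(E) → towers=[A/G/B; C; D; F] holding=E  ← match
         pickup(C) → towers=[A/G/B; D; E; F] holding=C

pickup(E)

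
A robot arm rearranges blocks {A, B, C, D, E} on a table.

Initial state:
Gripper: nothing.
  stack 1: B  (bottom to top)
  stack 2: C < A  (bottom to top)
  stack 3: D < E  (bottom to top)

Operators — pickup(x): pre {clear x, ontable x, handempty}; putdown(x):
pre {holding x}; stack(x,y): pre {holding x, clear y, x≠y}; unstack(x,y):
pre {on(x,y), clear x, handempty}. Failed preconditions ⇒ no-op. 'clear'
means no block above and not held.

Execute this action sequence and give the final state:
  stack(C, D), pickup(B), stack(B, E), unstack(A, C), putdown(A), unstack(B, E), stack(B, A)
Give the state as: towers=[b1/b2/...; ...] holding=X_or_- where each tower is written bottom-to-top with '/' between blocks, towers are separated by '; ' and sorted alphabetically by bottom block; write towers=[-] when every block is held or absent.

towers=[A/B; C; D/E] holding=-

step 1 (stack(C, D)) [no-op]: towers=[B; C/A; D/E] holding=-
step 2 (pickup(B)): towers=[C/A; D/E] holding=B
step 3 (stack(B, E)): towers=[C/A; D/E/B] holding=-
step 4 (unstack(A, C)): towers=[C; D/E/B] holding=A
step 5 (putdown(A)): towers=[A; C; D/E/B] holding=-
step 6 (unstack(B, E)): towers=[A; C; D/E] holding=B
step 7 (stack(B, A)): towers=[A/B; C; D/E] holding=-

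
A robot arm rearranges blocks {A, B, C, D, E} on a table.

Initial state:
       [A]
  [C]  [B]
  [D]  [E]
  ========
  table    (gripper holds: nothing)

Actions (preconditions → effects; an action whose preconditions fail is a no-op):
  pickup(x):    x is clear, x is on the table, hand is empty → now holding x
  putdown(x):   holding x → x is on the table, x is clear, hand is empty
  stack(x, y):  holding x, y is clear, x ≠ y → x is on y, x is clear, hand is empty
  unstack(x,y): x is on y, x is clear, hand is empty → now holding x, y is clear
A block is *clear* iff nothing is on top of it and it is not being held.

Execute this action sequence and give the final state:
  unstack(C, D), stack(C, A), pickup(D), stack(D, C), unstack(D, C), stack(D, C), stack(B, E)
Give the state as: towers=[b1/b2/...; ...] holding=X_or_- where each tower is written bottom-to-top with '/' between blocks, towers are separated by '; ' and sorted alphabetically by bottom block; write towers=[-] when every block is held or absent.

step 1 (unstack(C, D)): towers=[D; E/B/A] holding=C
step 2 (stack(C, A)): towers=[D; E/B/A/C] holding=-
step 3 (pickup(D)): towers=[E/B/A/C] holding=D
step 4 (stack(D, C)): towers=[E/B/A/C/D] holding=-
step 5 (unstack(D, C)): towers=[E/B/A/C] holding=D
step 6 (stack(D, C)): towers=[E/B/A/C/D] holding=-
step 7 (stack(B, E)) [no-op]: towers=[E/B/A/C/D] holding=-

towers=[E/B/A/C/D] holding=-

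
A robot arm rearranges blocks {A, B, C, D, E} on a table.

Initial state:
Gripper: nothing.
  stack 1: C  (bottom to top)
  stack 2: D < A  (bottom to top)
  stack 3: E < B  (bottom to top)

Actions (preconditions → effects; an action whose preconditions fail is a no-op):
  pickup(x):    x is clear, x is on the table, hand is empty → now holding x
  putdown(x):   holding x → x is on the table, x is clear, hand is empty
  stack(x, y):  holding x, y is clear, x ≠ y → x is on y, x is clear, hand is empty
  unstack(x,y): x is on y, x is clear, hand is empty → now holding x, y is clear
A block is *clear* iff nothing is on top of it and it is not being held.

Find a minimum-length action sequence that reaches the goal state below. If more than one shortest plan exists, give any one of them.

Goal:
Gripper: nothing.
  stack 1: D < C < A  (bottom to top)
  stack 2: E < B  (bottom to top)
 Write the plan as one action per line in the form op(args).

unstack(A, D)
putdown(A)
pickup(C)
stack(C, D)
pickup(A)
stack(A, C)

step 1 (unstack(A, D)): towers=[C; D; E/B] holding=A
step 2 (putdown(A)): towers=[A; C; D; E/B] holding=-
step 3 (pickup(C)): towers=[A; D; E/B] holding=C
step 4 (stack(C, D)): towers=[A; D/C; E/B] holding=-
step 5 (pickup(A)): towers=[D/C; E/B] holding=A
step 6 (stack(A, C)): towers=[D/C/A; E/B] holding=-
goal check: towers=[D/C/A; E/B] holding=- — reached (length 6, optimal by BFS)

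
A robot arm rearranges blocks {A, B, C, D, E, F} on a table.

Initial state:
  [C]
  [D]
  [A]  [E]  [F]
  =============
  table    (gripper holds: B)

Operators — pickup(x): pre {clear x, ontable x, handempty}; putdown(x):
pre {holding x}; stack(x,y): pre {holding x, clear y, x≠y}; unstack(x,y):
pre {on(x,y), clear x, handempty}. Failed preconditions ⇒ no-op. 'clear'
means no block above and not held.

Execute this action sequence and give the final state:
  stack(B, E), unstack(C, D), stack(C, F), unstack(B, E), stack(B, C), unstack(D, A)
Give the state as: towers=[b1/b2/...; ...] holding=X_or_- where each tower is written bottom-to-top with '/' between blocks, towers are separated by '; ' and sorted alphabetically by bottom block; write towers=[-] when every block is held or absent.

towers=[A; E; F/C/B] holding=D

step 1 (stack(B, E)): towers=[A/D/C; E/B; F] holding=-
step 2 (unstack(C, D)): towers=[A/D; E/B; F] holding=C
step 3 (stack(C, F)): towers=[A/D; E/B; F/C] holding=-
step 4 (unstack(B, E)): towers=[A/D; E; F/C] holding=B
step 5 (stack(B, C)): towers=[A/D; E; F/C/B] holding=-
step 6 (unstack(D, A)): towers=[A; E; F/C/B] holding=D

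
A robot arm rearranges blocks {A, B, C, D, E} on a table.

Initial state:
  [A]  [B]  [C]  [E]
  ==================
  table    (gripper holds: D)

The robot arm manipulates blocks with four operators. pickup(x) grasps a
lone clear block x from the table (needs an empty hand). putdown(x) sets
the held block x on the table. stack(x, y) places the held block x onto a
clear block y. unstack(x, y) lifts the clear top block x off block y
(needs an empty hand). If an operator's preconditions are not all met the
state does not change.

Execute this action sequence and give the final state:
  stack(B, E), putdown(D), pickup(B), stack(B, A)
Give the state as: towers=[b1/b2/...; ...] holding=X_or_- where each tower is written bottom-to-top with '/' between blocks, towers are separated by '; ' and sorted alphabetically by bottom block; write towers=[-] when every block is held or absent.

step 1 (stack(B, E)) [no-op]: towers=[A; B; C; E] holding=D
step 2 (putdown(D)): towers=[A; B; C; D; E] holding=-
step 3 (pickup(B)): towers=[A; C; D; E] holding=B
step 4 (stack(B, A)): towers=[A/B; C; D; E] holding=-

towers=[A/B; C; D; E] holding=-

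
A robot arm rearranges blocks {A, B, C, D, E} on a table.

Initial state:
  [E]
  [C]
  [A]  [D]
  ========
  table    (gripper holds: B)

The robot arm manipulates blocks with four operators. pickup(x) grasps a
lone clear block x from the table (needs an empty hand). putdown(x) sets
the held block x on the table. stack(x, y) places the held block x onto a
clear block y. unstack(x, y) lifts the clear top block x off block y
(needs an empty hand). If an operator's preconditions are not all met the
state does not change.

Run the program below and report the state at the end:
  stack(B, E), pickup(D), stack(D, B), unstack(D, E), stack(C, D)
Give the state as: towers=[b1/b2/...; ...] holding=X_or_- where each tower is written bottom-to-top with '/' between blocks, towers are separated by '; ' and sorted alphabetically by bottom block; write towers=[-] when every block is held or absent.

step 1 (stack(B, E)): towers=[A/C/E/B; D] holding=-
step 2 (pickup(D)): towers=[A/C/E/B] holding=D
step 3 (stack(D, B)): towers=[A/C/E/B/D] holding=-
step 4 (unstack(D, E)) [no-op]: towers=[A/C/E/B/D] holding=-
step 5 (stack(C, D)) [no-op]: towers=[A/C/E/B/D] holding=-

towers=[A/C/E/B/D] holding=-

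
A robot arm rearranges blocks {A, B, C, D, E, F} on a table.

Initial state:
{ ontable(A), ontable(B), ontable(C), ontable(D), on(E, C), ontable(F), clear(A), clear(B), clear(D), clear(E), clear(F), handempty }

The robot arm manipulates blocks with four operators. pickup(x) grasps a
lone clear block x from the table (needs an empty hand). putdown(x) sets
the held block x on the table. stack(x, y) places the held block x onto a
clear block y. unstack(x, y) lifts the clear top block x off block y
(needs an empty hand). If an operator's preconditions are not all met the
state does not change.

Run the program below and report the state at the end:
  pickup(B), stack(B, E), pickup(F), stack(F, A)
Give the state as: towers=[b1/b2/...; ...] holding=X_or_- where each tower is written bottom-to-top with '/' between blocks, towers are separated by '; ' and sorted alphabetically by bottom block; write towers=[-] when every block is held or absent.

step 1 (pickup(B)): towers=[A; C/E; D; F] holding=B
step 2 (stack(B, E)): towers=[A; C/E/B; D; F] holding=-
step 3 (pickup(F)): towers=[A; C/E/B; D] holding=F
step 4 (stack(F, A)): towers=[A/F; C/E/B; D] holding=-

towers=[A/F; C/E/B; D] holding=-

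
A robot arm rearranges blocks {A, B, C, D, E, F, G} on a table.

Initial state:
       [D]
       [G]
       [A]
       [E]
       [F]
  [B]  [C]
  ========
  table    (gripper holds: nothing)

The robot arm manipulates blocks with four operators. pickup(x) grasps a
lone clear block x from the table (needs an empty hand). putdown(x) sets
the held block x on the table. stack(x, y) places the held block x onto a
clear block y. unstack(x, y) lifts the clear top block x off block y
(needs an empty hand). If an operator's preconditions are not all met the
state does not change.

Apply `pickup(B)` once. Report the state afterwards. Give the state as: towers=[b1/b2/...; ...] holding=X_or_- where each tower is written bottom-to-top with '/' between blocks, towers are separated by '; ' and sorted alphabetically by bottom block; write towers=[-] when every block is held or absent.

towers=[C/F/E/A/G/D] holding=B

before: towers=[B; C/F/E/A/G/D] holding=-
pre[pickup(B)]: clear(B) yes, ontable(B) yes, handempty yes
all met → apply pickup(B)
after:  towers=[C/F/E/A/G/D] holding=B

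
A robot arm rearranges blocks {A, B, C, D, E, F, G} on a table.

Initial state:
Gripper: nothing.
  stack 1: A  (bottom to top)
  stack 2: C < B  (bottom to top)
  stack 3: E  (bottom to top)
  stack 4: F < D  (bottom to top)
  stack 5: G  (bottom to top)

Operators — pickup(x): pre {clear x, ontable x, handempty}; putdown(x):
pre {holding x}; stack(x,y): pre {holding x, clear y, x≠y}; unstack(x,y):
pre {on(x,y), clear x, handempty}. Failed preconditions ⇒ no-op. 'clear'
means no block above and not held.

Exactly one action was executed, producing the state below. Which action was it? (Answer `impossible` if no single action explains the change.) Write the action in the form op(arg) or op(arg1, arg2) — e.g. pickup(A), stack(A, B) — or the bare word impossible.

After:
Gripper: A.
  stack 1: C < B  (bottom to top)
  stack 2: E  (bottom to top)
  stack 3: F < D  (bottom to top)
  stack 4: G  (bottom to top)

pickup(A)

target: towers=[C/B; E; F/D; G] holding=A
     unstack(B, C) → towers=[A; C; E; F/D; G] holding=B
         pickup(G) → towers=[A; C/B; E; F/D] holding=G
     unstack(D, F) → towers=[A; C/B; E; F; G] holding=D
         pickup(A) → towers=[C/B; E; F/D; G] holding=A  ← match
         pickup(E) → towers=[A; C/B; F/D; G] holding=E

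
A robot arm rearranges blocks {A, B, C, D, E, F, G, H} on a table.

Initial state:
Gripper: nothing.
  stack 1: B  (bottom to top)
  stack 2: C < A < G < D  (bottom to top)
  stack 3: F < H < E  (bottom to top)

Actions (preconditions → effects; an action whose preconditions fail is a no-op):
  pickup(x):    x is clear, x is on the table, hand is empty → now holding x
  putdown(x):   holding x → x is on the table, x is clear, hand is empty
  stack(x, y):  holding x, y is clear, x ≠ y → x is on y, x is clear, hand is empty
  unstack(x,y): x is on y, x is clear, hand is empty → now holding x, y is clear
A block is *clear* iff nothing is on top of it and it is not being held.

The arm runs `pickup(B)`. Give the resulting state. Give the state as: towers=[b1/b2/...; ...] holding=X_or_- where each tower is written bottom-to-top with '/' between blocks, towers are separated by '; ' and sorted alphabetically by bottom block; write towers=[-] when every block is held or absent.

towers=[C/A/G/D; F/H/E] holding=B

before: towers=[B; C/A/G/D; F/H/E] holding=-
pre[pickup(B)]: clear(B) yes, ontable(B) yes, handempty yes
all met → apply pickup(B)
after:  towers=[C/A/G/D; F/H/E] holding=B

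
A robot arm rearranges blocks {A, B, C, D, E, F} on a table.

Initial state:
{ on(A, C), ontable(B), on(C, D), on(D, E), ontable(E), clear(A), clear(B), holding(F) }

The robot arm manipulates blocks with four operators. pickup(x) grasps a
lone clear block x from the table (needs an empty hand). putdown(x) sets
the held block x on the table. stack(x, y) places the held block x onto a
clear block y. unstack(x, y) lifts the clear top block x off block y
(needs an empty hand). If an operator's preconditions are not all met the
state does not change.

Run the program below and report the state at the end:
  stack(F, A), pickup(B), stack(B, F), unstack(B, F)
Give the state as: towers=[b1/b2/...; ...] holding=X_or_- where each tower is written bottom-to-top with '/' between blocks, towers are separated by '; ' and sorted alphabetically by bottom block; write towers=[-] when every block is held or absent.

step 1 (stack(F, A)): towers=[B; E/D/C/A/F] holding=-
step 2 (pickup(B)): towers=[E/D/C/A/F] holding=B
step 3 (stack(B, F)): towers=[E/D/C/A/F/B] holding=-
step 4 (unstack(B, F)): towers=[E/D/C/A/F] holding=B

towers=[E/D/C/A/F] holding=B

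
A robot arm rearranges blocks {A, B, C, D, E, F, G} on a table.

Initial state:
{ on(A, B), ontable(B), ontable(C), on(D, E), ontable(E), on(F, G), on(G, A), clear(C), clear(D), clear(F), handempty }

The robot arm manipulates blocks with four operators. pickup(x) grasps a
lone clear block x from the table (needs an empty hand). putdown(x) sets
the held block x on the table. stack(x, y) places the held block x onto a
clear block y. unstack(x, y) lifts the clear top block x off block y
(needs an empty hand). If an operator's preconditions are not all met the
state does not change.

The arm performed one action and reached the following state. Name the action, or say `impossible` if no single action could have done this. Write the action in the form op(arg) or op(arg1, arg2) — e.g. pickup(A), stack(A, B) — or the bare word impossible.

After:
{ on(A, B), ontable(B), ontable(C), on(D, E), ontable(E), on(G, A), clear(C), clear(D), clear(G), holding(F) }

unstack(F, G)

target: towers=[B/A/G; C; E/D] holding=F
     unstack(F, G) → towers=[B/A/G; C; E/D] holding=F  ← match
     unstack(D, E) → towers=[B/A/G/F; C; E] holding=D
         pickup(C) → towers=[B/A/G/F; E/D] holding=C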